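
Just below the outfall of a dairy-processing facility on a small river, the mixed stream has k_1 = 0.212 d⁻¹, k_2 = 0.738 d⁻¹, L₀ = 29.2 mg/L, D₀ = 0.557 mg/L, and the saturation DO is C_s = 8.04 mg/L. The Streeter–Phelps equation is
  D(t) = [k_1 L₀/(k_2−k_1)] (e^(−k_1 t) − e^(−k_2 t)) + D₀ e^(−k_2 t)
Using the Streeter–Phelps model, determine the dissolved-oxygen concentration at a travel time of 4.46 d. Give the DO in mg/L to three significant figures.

DO ≈ 3.89 mg/L

k_1 L₀/(k_2−k_1) = 0.212×29.2/(0.738−0.212) = 6.190/0.5260 = 11.77 mg/L.
e^(−k_1 t) = e^(−0.212×4.460) = 0.3885; e^(−k_2 t) = e^(−0.738×4.460) = 0.03720.
D = 11.77 × (0.3885 − 0.03720) + 0.557 × 0.03720 = 4.134 + 0.02072 = 4.155 mg/L.
DO = C_s − D = 8.04 − 4.155 = 3.885 mg/L.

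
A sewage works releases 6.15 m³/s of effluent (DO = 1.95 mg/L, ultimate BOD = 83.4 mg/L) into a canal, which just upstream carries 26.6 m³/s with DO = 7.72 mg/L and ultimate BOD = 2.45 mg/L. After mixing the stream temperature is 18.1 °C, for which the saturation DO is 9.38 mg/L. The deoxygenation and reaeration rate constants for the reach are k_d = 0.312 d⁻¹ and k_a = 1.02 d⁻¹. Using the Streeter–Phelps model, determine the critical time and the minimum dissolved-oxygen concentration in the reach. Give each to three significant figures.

Mixed DO = (26.6×7.72 + 6.15×1.95)/(26.6+6.15) = 217.3/32.75 = 6.636 mg/L.
Mixed L₀ = (26.6×2.45 + 6.15×83.4)/(32.75) = 578.1/32.75 = 17.65 mg/L.
Initial deficit D₀ = C_s − DO₀ = 9.38 − 6.636 = 2.744 mg/L.
t_c = (1/0.7080) ln[(1.02/0.312)(1 − 2.744×0.7080/(0.312×17.65))] = 1.412 × ln(2.116) = 1.059 d.
D_c = (0.312/1.02) × 17.65 × e^(−0.312×1.059) = 0.3059 × 17.65 × 0.7187 = 3.880 mg/L.
Minimum DO = 9.38 − 3.880 = 5.500 mg/L.

t_c ≈ 1.06 d; minimum DO ≈ 5.50 mg/L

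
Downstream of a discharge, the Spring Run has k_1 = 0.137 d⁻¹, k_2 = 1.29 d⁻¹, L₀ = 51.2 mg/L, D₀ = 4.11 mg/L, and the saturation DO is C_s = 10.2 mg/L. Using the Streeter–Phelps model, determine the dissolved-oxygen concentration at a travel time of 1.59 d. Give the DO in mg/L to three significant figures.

DO ≈ 5.56 mg/L

k_1 L₀/(k_2−k_1) = 0.137×51.2/(1.29−0.137) = 7.014/1.153 = 6.084 mg/L.
e^(−k_1 t) = e^(−0.137×1.590) = 0.8043; e^(−k_2 t) = e^(−1.29×1.590) = 0.1286.
D = 6.084 × (0.8043 − 0.1286) + 4.11 × 0.1286 = 4.111 + 0.5285 = 4.639 mg/L.
DO = C_s − D = 10.2 − 4.639 = 5.561 mg/L.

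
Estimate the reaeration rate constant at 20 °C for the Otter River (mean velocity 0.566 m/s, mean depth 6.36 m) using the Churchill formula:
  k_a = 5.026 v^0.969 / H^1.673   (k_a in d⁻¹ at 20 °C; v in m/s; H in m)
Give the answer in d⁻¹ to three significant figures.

k_a = 5.026 × 0.566^0.969 / 6.36^1.673 = 5.026 × 0.5761 / 22.09 = 0.1311 d⁻¹.

k_a ≈ 0.131 d⁻¹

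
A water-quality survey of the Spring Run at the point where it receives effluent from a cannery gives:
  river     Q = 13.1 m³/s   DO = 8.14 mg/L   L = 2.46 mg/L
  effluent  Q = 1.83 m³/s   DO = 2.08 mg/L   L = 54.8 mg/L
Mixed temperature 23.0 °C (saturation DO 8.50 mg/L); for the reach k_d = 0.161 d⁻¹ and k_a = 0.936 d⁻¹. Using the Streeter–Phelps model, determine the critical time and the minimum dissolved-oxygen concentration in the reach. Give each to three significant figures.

Mixed DO = (13.1×8.14 + 1.83×2.08)/(13.1+1.83) = 110.4/14.93 = 7.397 mg/L.
Mixed L₀ = (13.1×2.46 + 1.83×54.8)/(14.93) = 132.5/14.93 = 8.875 mg/L.
Initial deficit D₀ = C_s − DO₀ = 8.50 − 7.397 = 1.103 mg/L.
t_c = (1/0.7750) ln[(0.936/0.161)(1 − 1.103×0.7750/(0.161×8.875))] = 1.290 × ln(2.336) = 1.095 d.
D_c = (0.161/0.936) × 8.875 × e^(−0.161×1.095) = 0.1720 × 8.875 × 0.8384 = 1.280 mg/L.
Minimum DO = 8.50 − 1.280 = 7.220 mg/L.

t_c ≈ 1.10 d; minimum DO ≈ 7.22 mg/L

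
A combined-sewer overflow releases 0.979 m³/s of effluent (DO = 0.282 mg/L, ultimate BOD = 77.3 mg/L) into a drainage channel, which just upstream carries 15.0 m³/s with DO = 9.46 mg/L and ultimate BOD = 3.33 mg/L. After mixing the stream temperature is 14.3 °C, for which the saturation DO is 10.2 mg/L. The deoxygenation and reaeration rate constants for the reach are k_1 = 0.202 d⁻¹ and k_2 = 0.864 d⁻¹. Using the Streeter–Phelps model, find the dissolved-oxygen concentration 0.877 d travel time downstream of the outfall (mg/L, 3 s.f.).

Mixed DO = (15.0×9.46 + 0.979×0.282)/(15.0+0.979) = 142.2/15.98 = 8.898 mg/L.
Mixed L₀ = (15.0×3.33 + 0.979×77.3)/(15.98) = 125.6/15.98 = 7.862 mg/L.
Initial deficit D₀ = C_s − DO₀ = 10.2 − 8.898 = 1.302 mg/L.
D(0.877) = [0.202×7.862/(0.864−0.202)](e^(−0.202×0.877) − e^(−0.864×0.877)) + 1.302 e^(−0.864×0.877)
= 2.399 × (0.8377 − 0.4687) + 1.302 × 0.4687 = 1.495 mg/L.
DO = 10.2 − 1.495 = 8.705 mg/L.

DO ≈ 8.70 mg/L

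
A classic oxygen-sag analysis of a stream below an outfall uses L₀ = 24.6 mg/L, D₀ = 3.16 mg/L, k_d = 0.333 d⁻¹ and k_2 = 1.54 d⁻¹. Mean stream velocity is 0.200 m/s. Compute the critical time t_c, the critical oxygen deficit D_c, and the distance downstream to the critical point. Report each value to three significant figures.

t_c = [1/(k_2−k_d)] ln[(k_2/k_d)(1 − D₀(k_2−k_d)/(k_d L₀))]
= [1/(1.54−0.333)] ln[(1.54/0.333)(1 − 3.16×1.207/(0.333×24.6))]
= (1/1.207) ln[4.625 × 0.5344] = 0.8285 × ln(2.471) = 0.8285 × 0.9048 = 0.7496 d.
L(t_c) = L₀ e^(−k_d t_c) = 24.6 × 0.7791 = 19.17 mg/L, and at the critical point k_2 D_c = k_d L, so D_c = (0.333/1.54) × 19.17 = 4.144 mg/L.
x_c = v t_c = 0.200 m/s × 0.7496 d × 86400 s/d = 12950 m ≈ 13.0 km.

t_c ≈ 0.750 d; D_c ≈ 4.14 mg/L; x_c ≈ 13.0 km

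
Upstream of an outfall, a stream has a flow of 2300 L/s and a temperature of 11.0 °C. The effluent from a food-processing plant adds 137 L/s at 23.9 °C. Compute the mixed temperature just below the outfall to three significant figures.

11.7 °C

Flow-weighted mixing: C = (Q_r C_r + Q_w C_w)/(Q_r + Q_w)
= (2300×11.0 + 137×23.9)/(2300 + 137) = 28570/2437 = 11.73 °C.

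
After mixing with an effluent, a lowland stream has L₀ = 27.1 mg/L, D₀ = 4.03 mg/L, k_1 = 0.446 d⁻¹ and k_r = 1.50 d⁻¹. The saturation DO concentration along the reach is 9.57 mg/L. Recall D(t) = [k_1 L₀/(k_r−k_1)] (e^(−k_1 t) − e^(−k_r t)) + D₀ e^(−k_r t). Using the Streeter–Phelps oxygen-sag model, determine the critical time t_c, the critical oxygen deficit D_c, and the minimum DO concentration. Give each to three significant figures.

With k_r/k_1 = 3.363 and 1 − D₀(k_r−k_1)/(k_1 L₀) = 0.6486,
t_c = ln(3.363 × 0.6486) / (1.50 − 0.446) = ln(2.181) / 1.054 = 0.7799/1.054 = 0.7400 d.
L(t_c) = L₀ e^(−k_1 t_c) = 27.1 × 0.7189 = 19.48 mg/L, and at the critical point k_r D_c = k_1 L, so D_c = (0.446/1.50) × 19.48 = 5.793 mg/L.
Minimum DO = C_s − D_c = 9.57 − 5.793 = 3.777 mg/L.

t_c ≈ 0.740 d; D_c ≈ 5.79 mg/L; min DO ≈ 3.78 mg/L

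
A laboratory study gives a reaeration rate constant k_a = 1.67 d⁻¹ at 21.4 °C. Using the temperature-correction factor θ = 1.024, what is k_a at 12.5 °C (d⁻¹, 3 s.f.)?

k_a ≈ 1.35 d⁻¹

k_a(T₂) = k_a(T₁) · θ^(T₂−T₁) = 1.67 × 1.024^(12.5−21.4)
= 1.67 × 1.024^-8.90 = 1.67 × 0.8097 = 1.352 d⁻¹.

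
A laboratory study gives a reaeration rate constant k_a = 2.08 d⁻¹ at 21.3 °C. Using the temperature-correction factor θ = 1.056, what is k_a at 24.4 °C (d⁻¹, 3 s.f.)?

k_a(T₂) = k_a(T₁) · θ^(T₂−T₁) = 2.08 × 1.056^(24.4−21.3)
= 2.08 × 1.056^3.10 = 2.08 × 1.184 = 2.463 d⁻¹.

k_a ≈ 2.46 d⁻¹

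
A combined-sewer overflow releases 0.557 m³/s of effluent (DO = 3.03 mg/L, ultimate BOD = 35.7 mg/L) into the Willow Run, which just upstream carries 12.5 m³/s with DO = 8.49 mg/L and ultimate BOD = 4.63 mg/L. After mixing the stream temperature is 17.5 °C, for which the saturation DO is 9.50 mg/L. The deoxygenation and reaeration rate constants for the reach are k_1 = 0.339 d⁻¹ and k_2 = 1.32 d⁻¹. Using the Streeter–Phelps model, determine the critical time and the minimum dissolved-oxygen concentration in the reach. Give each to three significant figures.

t_c ≈ 0.442 d; minimum DO ≈ 8.18 mg/L

Mixed DO = (12.5×8.49 + 0.557×3.03)/(12.5+0.557) = 107.8/13.06 = 8.257 mg/L.
Mixed L₀ = (12.5×4.63 + 0.557×35.7)/(13.06) = 77.76/13.06 = 5.955 mg/L.
Initial deficit D₀ = C_s − DO₀ = 9.50 − 8.257 = 1.243 mg/L.
t_c = (1/0.9810) ln[(1.32/0.339)(1 − 1.243×0.9810/(0.339×5.955))] = 1.019 × ln(1.542) = 0.4416 d.
D_c = (0.339/1.32) × 5.955 × e^(−0.339×0.4416) = 0.2568 × 5.955 × 0.8610 = 1.317 mg/L.
Minimum DO = 9.50 − 1.317 = 8.183 mg/L.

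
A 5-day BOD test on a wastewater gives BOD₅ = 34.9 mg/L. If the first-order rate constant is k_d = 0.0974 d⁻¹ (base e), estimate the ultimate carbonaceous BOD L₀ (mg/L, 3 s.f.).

L₀ ≈ 90.5 mg/L

BOD₅ = L₀(1 − e^(−5k_d)) ⇒ L₀ = BOD₅ / (1 − e^(−5×0.0974))
= 34.9 / (1 − 0.6145) = 34.9 / 0.3855 = 90.52 mg/L.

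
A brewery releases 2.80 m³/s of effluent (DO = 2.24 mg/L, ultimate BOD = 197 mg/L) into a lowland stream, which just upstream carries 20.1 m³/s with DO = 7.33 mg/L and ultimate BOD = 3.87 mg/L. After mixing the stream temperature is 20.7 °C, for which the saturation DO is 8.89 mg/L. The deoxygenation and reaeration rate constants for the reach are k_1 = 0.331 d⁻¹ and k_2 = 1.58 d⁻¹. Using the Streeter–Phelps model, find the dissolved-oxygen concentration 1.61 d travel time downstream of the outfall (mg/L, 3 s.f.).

DO ≈ 5.02 mg/L

Mixed DO = (20.1×7.33 + 2.80×2.24)/(20.1+2.80) = 153.6/22.90 = 6.708 mg/L.
Mixed L₀ = (20.1×3.87 + 2.80×197)/(22.90) = 629.4/22.90 = 27.48 mg/L.
Initial deficit D₀ = C_s − DO₀ = 8.89 − 6.708 = 2.182 mg/L.
D(1.61) = [0.331×27.48/(1.58−0.331)](e^(−0.331×1.61) − e^(−1.58×1.61)) + 2.182 e^(−1.58×1.61)
= 7.284 × (0.5869 − 0.07857) + 2.182 × 0.07857 = 3.874 mg/L.
DO = 8.89 − 3.874 = 5.016 mg/L.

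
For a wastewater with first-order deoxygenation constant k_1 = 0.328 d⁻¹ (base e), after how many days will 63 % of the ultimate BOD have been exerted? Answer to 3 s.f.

y/L₀ = 1 − e^(−k_1 t) = 0.63 ⇒ e^(−k_1 t) = 0.370
t = −ln(0.370) / 0.328 = 0.9943 / 0.328 = 3.031 d.

t ≈ 3.03 d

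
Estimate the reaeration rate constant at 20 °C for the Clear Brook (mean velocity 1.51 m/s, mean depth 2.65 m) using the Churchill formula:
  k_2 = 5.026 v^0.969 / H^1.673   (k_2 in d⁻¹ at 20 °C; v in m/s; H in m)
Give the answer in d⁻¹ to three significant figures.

k_2 = 5.026 × 1.51^0.969 / 2.65^1.673 = 5.026 × 1.491 / 5.106 = 1.467 d⁻¹.

k_2 ≈ 1.47 d⁻¹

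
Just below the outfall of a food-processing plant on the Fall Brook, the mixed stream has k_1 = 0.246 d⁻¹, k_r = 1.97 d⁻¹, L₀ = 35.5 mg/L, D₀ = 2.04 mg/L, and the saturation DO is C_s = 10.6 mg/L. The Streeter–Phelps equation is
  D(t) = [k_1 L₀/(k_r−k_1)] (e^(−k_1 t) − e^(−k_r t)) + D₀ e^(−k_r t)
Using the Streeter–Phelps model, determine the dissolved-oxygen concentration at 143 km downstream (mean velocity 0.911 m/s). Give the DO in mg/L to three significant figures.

DO ≈ 7.44 mg/L

Travel time t = x/v = 143 km / (0.911 m/s) = 143000 m / 0.911 m/s = 157000 s = 1.817 d.
k_1 L₀/(k_r−k_1) = 0.246×35.5/(1.97−0.246) = 8.733/1.724 = 5.066 mg/L.
e^(−k_1 t) = e^(−0.246×1.817) = 0.6396; e^(−k_r t) = e^(−1.97×1.817) = 0.02790.
D = 5.066 × (0.6396 − 0.02790) + 2.04 × 0.02790 = 3.099 + 0.05692 = 3.155 mg/L.
DO = C_s − D = 10.6 − 3.155 = 7.445 mg/L.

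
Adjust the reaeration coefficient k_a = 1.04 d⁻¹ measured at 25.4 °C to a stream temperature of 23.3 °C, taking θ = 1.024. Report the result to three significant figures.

k_a ≈ 0.989 d⁻¹

k_a(T₂) = k_a(T₁) · θ^(T₂−T₁) = 1.04 × 1.024^(23.3−25.4)
= 1.04 × 1.024^-2.10 = 1.04 × 0.9514 = 0.9895 d⁻¹.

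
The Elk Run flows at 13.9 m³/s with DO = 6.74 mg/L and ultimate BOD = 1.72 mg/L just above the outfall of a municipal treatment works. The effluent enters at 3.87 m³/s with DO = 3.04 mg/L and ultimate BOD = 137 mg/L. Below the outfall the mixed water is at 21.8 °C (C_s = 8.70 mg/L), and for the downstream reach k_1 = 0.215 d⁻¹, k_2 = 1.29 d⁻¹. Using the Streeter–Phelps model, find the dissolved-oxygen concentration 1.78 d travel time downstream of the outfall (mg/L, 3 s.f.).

DO ≈ 4.80 mg/L

Mixed DO = (13.9×6.74 + 3.87×3.04)/(13.9+3.87) = 105.5/17.77 = 5.934 mg/L.
Mixed L₀ = (13.9×1.72 + 3.87×137)/(17.77) = 554.1/17.77 = 31.18 mg/L.
Initial deficit D₀ = C_s − DO₀ = 8.70 − 5.934 = 2.766 mg/L.
D(1.78) = [0.215×31.18/(1.29−0.215)](e^(−0.215×1.78) − e^(−1.29×1.78)) + 2.766 e^(−1.29×1.78)
= 6.236 × (0.6820 − 0.1006) + 2.766 × 0.1006 = 3.904 mg/L.
DO = 8.70 − 3.904 = 4.796 mg/L.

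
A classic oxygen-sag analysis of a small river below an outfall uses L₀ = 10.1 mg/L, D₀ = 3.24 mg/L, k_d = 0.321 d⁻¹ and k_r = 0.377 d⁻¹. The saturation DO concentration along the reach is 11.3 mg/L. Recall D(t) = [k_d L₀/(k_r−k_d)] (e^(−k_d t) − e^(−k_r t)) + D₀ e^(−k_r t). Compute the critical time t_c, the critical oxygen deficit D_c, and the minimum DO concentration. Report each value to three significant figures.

t_c ≈ 1.84 d; D_c ≈ 4.76 mg/L; min DO ≈ 6.54 mg/L

With k_r/k_d = 1.174 and 1 − D₀(k_r−k_d)/(k_d L₀) = 0.9440,
t_c = ln(1.174 × 0.9440) / (0.377 − 0.321) = ln(1.109) / 0.05600 = 0.1032/0.05600 = 1.843 d.
L(t_c) = L₀ e^(−k_d t_c) = 10.1 × 0.5534 = 5.590 mg/L, and at the critical point k_r D_c = k_d L, so D_c = (0.321/0.377) × 5.590 = 4.759 mg/L.
Minimum DO = C_s − D_c = 11.3 − 4.759 = 6.541 mg/L.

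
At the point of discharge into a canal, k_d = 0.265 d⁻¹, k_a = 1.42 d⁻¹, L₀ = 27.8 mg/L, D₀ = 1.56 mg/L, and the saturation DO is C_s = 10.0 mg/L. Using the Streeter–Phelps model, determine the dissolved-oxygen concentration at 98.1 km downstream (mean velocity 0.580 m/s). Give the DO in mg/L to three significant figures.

DO ≈ 6.50 mg/L

Travel time t = x/v = 98.1 km / (0.580 m/s) = 98100 m / 0.580 m/s = 169100 s = 1.958 d.
k_d L₀/(k_a−k_d) = 0.265×27.8/(1.42−0.265) = 7.367/1.155 = 6.378 mg/L.
e^(−k_d t) = e^(−0.265×1.958) = 0.5953; e^(−k_a t) = e^(−1.42×1.958) = 0.06205.
D = 6.378 × (0.5953 − 0.06205) + 1.56 × 0.06205 = 3.401 + 0.09680 = 3.498 mg/L.
DO = C_s − D = 10.0 − 3.498 = 6.502 mg/L.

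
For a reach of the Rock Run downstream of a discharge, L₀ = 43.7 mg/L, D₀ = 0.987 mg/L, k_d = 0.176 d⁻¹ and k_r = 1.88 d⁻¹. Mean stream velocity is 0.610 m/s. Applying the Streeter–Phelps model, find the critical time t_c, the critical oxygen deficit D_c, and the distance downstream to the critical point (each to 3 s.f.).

t_c ≈ 1.25 d; D_c ≈ 3.29 mg/L; x_c ≈ 65.6 km

t_c = [1/(k_r−k_d)] ln[(k_r/k_d)(1 − D₀(k_r−k_d)/(k_d L₀))]
= [1/(1.88−0.176)] ln[(1.88/0.176)(1 − 0.987×1.704/(0.176×43.7))]
= (1/1.704) ln[10.68 × 0.7813] = 0.5869 × ln(8.346) = 0.5869 × 2.122 = 1.245 d.
L(t_c) = L₀ e^(−k_d t_c) = 43.7 × 0.8032 = 35.10 mg/L, and at the critical point k_r D_c = k_d L, so D_c = (0.176/1.88) × 35.10 = 3.286 mg/L.
x_c = v t_c = 0.610 m/s × 1.245 d × 86400 s/d = 65630 m ≈ 65.6 km.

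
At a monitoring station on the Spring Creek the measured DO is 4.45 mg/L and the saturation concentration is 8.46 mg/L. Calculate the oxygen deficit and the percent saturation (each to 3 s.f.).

D = C_s − C = 8.46 − 4.45 = 4.01 mg/L.
% saturation = 4.45/8.46 × 100 = 52.6 %.

D ≈ 4.01 mg/L; 52.6 % saturation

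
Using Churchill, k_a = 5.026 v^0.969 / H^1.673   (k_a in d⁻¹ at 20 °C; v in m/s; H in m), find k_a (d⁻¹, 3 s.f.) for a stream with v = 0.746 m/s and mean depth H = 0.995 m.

k_a ≈ 3.82 d⁻¹

k_a = 5.026 × 0.746^0.969 / 0.995^1.673 = 5.026 × 0.7528 / 0.9916 = 3.815 d⁻¹.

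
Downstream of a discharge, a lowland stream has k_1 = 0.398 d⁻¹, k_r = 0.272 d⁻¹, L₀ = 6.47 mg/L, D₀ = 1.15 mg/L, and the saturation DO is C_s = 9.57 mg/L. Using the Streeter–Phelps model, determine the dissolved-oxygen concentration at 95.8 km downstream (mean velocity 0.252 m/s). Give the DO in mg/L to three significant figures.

DO ≈ 6.59 mg/L

Travel time t = x/v = 95.8 km / (0.252 m/s) = 95800 m / 0.252 m/s = 380200 s = 4.400 d.
k_1 L₀/(k_r−k_1) = 0.398×6.47/(0.272−0.398) = 2.575/-0.1260 = -20.44 mg/L.
e^(−k_1 t) = e^(−0.398×4.400) = 0.1736; e^(−k_r t) = e^(−0.272×4.400) = 0.3022.
D = -20.44 × (0.1736 − 0.3022) + 1.15 × 0.3022 = 2.628 + 0.3475 = 2.976 mg/L.
DO = C_s − D = 9.57 − 2.976 = 6.594 mg/L.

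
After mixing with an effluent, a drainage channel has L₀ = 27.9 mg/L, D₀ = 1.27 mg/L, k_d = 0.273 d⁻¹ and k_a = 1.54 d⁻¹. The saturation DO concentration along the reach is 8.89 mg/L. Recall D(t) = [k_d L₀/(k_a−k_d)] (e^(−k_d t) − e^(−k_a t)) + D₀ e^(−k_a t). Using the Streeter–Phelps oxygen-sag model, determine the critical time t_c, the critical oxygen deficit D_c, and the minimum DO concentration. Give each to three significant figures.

t_c = [1/(k_a−k_d)] ln[(k_a/k_d)(1 − D₀(k_a−k_d)/(k_d L₀))]
= [1/(1.54−0.273)] ln[(1.54/0.273)(1 − 1.27×1.267/(0.273×27.9))]
= (1/1.267) ln[5.641 × 0.7887] = 0.7893 × ln(4.449) = 0.7893 × 1.493 = 1.178 d.
L(t_c) = L₀ e^(−k_d t_c) = 27.9 × 0.7250 = 20.23 mg/L, and at the critical point k_a D_c = k_d L, so D_c = (0.273/1.54) × 20.23 = 3.586 mg/L.
Minimum DO = C_s − D_c = 8.89 − 3.586 = 5.304 mg/L.

t_c ≈ 1.18 d; D_c ≈ 3.59 mg/L; min DO ≈ 5.30 mg/L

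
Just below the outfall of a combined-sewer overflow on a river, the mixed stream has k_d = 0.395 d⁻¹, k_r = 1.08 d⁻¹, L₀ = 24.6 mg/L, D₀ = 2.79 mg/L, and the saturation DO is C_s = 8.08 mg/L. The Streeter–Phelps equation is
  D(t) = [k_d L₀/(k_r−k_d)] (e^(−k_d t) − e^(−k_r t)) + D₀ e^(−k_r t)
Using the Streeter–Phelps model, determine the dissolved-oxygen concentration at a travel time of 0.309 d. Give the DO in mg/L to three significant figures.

DO ≈ 3.69 mg/L

k_d L₀/(k_r−k_d) = 0.395×24.6/(1.08−0.395) = 9.717/0.6850 = 14.19 mg/L.
e^(−k_d t) = e^(−0.395×0.3090) = 0.8851; e^(−k_r t) = e^(−1.08×0.3090) = 0.7163.
D = 14.19 × (0.8851 − 0.7163) + 2.79 × 0.7163 = 2.395 + 1.998 = 4.393 mg/L.
DO = C_s − D = 8.08 − 4.393 = 3.687 mg/L.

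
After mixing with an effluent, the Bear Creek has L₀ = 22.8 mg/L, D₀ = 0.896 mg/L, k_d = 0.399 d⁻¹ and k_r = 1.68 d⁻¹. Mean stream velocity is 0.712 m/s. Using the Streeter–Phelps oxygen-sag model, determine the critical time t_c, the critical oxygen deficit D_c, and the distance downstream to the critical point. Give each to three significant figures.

At the critical point dD/dt = 0, so k_d L₀ e^(−k_d t) = k_r D. Substituting D(t) from the Streeter–Phelps equation and solving for t gives
t_c = ln[(k_r/k_d)(1 − D₀(k_r−k_d)/(k_d L₀))] / (k_r−k_d).
Here k_r−k_d = 1.281 d⁻¹ and 1 − D₀(k_r−k_d)/(k_d L₀) = 1 − 0.896×1.281/(0.399×22.8) = 0.8738, so
t_c = ln(4.211 × 0.8738) / 1.281 = 1.303 / 1.281 = 1.017 d.
L(t_c) = L₀ e^(−k_d t_c) = 22.8 × 0.6665 = 15.20 mg/L, and at the critical point k_r D_c = k_d L, so D_c = (0.399/1.68) × 15.20 = 3.609 mg/L.
x_c = v t_c = 0.712 m/s × 1.017 d × 86400 s/d = 62560 m ≈ 62.6 km.

t_c ≈ 1.02 d; D_c ≈ 3.61 mg/L; x_c ≈ 62.6 km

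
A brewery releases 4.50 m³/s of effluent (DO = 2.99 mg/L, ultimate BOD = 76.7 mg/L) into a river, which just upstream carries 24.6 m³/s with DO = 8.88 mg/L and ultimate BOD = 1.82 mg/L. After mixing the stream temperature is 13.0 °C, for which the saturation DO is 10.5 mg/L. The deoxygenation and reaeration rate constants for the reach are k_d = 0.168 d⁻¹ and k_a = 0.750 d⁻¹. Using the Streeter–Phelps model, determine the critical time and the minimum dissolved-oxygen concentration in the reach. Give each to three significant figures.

t_c ≈ 0.745 d; minimum DO ≈ 7.85 mg/L

Mixed DO = (24.6×8.88 + 4.50×2.99)/(24.6+4.50) = 231.9/29.10 = 7.969 mg/L.
Mixed L₀ = (24.6×1.82 + 4.50×76.7)/(29.10) = 389.9/29.10 = 13.40 mg/L.
Initial deficit D₀ = C_s − DO₀ = 10.5 − 7.969 = 2.531 mg/L.
t_c = (1/0.5820) ln[(0.750/0.168)(1 − 2.531×0.5820/(0.168×13.40))] = 1.718 × ln(1.543) = 0.7455 d.
D_c = (0.168/0.750) × 13.40 × e^(−0.168×0.7455) = 0.2240 × 13.40 × 0.8823 = 2.648 mg/L.
Minimum DO = 10.5 − 2.648 = 7.852 mg/L.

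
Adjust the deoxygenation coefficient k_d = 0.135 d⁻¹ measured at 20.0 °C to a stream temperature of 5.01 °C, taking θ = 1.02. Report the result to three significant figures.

k_d ≈ 0.100 d⁻¹

k_d(T₂) = k_d(T₁) · θ^(T₂−T₁) = 0.135 × 1.02^(5.01−20.0)
= 0.135 × 1.02^-15.0 = 0.135 × 0.7432 = 0.1003 d⁻¹.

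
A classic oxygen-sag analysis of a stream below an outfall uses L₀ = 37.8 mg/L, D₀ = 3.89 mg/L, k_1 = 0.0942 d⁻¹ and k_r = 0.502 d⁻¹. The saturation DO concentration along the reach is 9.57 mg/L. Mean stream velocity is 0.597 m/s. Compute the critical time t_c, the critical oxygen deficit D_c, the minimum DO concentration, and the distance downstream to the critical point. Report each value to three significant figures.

t_c ≈ 2.66 d; D_c ≈ 5.52 mg/L; min DO ≈ 4.05 mg/L; x_c ≈ 137 km

With k_r/k_1 = 5.329 and 1 − D₀(k_r−k_1)/(k_1 L₀) = 0.5545,
t_c = ln(5.329 × 0.5545) / (0.502 − 0.0942) = ln(2.955) / 0.4078 = 1.083/0.4078 = 2.657 d.
D_c = (k_1/k_r) L₀ e^(−k_1 t_c) = (0.0942/0.502) × 37.8 × e^(−0.0942×2.657) = 0.1876 × 37.8 × 0.7786 = 5.523 mg/L.
Minimum DO = C_s − D_c = 9.57 − 5.523 = 4.047 mg/L.
x_c = v t_c = 0.597 m/s × 2.657 d × 86400 s/d = 137000 m ≈ 137 km.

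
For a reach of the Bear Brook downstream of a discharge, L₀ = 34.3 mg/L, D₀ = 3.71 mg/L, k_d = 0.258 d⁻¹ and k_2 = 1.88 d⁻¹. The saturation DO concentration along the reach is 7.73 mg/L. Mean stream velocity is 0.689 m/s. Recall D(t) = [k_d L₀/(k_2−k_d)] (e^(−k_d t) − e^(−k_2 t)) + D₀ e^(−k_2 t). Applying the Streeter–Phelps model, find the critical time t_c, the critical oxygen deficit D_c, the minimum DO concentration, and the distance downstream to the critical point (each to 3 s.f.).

t_c ≈ 0.522 d; D_c ≈ 4.11 mg/L; min DO ≈ 3.62 mg/L; x_c ≈ 31.1 km

With k_2/k_d = 7.287 and 1 − D₀(k_2−k_d)/(k_d L₀) = 0.3200,
t_c = ln(7.287 × 0.3200) / (1.88 − 0.258) = ln(2.332) / 1.622 = 0.8466/1.622 = 0.5220 d.
D_c = (k_d/k_2) L₀ e^(−k_d t_c) = (0.258/1.88) × 34.3 × e^(−0.258×0.5220) = 0.1372 × 34.3 × 0.8740 = 4.114 mg/L.
Minimum DO = C_s − D_c = 7.73 − 4.114 = 3.616 mg/L.
x_c = v t_c = 0.689 m/s × 0.5220 d × 86400 s/d = 31070 m ≈ 31.1 km.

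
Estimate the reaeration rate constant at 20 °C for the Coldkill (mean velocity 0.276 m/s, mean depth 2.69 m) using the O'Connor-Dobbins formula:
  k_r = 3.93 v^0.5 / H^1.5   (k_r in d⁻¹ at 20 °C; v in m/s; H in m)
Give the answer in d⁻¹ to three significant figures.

k_r = 3.93 × 0.276^0.5 / 2.69^1.5 = 3.93 × 0.5254 / 4.412 = 0.4680 d⁻¹.

k_r ≈ 0.468 d⁻¹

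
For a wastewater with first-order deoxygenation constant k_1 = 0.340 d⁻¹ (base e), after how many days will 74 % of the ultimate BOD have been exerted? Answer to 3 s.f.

y/L₀ = 1 − e^(−k_1 t) = 0.74 ⇒ e^(−k_1 t) = 0.260
t = −ln(0.260) / 0.340 = 1.347 / 0.340 = 3.962 d.

t ≈ 3.96 d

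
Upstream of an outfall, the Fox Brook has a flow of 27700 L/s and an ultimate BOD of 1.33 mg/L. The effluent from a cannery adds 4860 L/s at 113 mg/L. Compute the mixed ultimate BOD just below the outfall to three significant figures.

18.0 mg/L

Flow-weighted mixing: C = (Q_r C_r + Q_w C_w)/(Q_r + Q_w)
= (27700×1.33 + 4860×113)/(27700 + 4860) = 586000/32560 = 18.00 mg/L.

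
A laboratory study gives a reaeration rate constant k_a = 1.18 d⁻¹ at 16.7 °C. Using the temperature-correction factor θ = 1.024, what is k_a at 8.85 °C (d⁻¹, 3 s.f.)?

k_a(T₂) = k_a(T₁) · θ^(T₂−T₁) = 1.18 × 1.024^(8.85−16.7)
= 1.18 × 1.024^-7.85 = 1.18 × 0.8301 = 0.9796 d⁻¹.

k_a ≈ 0.980 d⁻¹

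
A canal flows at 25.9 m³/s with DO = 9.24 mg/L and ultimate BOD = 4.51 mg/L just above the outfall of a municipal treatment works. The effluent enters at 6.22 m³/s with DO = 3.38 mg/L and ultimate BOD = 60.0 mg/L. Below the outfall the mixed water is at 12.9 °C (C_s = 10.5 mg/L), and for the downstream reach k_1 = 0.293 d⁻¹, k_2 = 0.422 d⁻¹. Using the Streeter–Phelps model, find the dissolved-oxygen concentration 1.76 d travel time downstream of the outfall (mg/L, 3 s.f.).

DO ≈ 5.16 mg/L

Mixed DO = (25.9×9.24 + 6.22×3.38)/(25.9+6.22) = 260.3/32.12 = 8.105 mg/L.
Mixed L₀ = (25.9×4.51 + 6.22×60.0)/(32.12) = 490.0/32.12 = 15.26 mg/L.
Initial deficit D₀ = C_s − DO₀ = 10.5 − 8.105 = 2.395 mg/L.
D(1.76) = [0.293×15.26/(0.422−0.293)](e^(−0.293×1.76) − e^(−0.422×1.76)) + 2.395 e^(−0.422×1.76)
= 34.65 × (0.5971 − 0.4758) + 2.395 × 0.4758 = 5.342 mg/L.
DO = 10.5 − 5.342 = 5.158 mg/L.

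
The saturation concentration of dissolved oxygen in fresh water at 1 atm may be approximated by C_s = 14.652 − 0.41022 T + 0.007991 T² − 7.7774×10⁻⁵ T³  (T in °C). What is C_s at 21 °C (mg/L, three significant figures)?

C_s = 14.652 − 0.41022×21 + 0.007991×21² − 7.7774×10⁻⁵×21³ = 8.841 mg/L.

C_s ≈ 8.84 mg/L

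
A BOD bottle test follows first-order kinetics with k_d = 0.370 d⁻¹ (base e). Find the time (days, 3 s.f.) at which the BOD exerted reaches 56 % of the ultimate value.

t ≈ 2.22 d

y/L₀ = 1 − e^(−k_d t) = 0.56 ⇒ e^(−k_d t) = 0.440
t = −ln(0.440) / 0.370 = 0.8210 / 0.370 = 2.219 d.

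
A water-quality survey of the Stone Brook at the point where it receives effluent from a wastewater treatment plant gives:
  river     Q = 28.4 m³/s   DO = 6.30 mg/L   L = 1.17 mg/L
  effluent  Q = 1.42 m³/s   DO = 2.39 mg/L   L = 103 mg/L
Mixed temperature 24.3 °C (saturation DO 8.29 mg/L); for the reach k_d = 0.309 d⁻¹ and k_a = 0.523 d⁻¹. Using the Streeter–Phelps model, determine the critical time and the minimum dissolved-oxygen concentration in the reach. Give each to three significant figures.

t_c ≈ 1.11 d; minimum DO ≈ 5.77 mg/L

Mixed DO = (28.4×6.30 + 1.42×2.39)/(28.4+1.42) = 182.3/29.82 = 6.114 mg/L.
Mixed L₀ = (28.4×1.17 + 1.42×103)/(29.82) = 179.5/29.82 = 6.019 mg/L.
Initial deficit D₀ = C_s − DO₀ = 8.29 − 6.114 = 2.176 mg/L.
t_c = (1/0.2140) ln[(0.523/0.309)(1 − 2.176×0.2140/(0.309×6.019))] = 4.673 × ln(1.269) = 1.112 d.
D_c = (0.309/0.523) × 6.019 × e^(−0.309×1.112) = 0.5908 × 6.019 × 0.7091 = 2.522 mg/L.
Minimum DO = 8.29 − 2.522 = 5.768 mg/L.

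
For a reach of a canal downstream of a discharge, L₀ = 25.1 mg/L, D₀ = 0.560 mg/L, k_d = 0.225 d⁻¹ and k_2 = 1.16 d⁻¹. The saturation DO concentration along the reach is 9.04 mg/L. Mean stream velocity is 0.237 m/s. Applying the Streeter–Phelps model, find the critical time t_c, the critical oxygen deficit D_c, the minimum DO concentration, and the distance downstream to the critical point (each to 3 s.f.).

t_c ≈ 1.65 d; D_c ≈ 3.36 mg/L; min DO ≈ 5.68 mg/L; x_c ≈ 33.8 km

At the critical point dD/dt = 0, so k_d L₀ e^(−k_d t) = k_2 D. Substituting D(t) from the Streeter–Phelps equation and solving for t gives
t_c = ln[(k_2/k_d)(1 − D₀(k_2−k_d)/(k_d L₀))] / (k_2−k_d).
Here k_2−k_d = 0.9350 d⁻¹ and 1 − D₀(k_2−k_d)/(k_d L₀) = 1 − 0.560×0.9350/(0.225×25.1) = 0.9073, so
t_c = ln(5.156 × 0.9073) / 0.9350 = 1.543 / 0.9350 = 1.650 d.
L(t_c) = L₀ e^(−k_d t_c) = 25.1 × 0.6899 = 17.32 mg/L, and at the critical point k_2 D_c = k_d L, so D_c = (0.225/1.16) × 17.32 = 3.359 mg/L.
Minimum DO = C_s − D_c = 9.04 − 3.359 = 5.681 mg/L.
x_c = v t_c = 0.237 m/s × 1.650 d × 86400 s/d = 33790 m ≈ 33.8 km.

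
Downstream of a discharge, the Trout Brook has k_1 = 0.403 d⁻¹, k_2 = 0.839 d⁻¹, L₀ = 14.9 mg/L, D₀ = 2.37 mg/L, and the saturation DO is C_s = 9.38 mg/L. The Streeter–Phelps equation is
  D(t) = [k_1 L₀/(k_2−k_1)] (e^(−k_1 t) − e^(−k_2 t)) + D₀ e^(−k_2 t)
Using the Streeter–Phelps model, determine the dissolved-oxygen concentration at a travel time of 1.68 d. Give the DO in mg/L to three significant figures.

k_1 L₀/(k_2−k_1) = 0.403×14.9/(0.839−0.403) = 6.005/0.4360 = 13.77 mg/L.
e^(−k_1 t) = e^(−0.403×1.680) = 0.5081; e^(−k_2 t) = e^(−0.839×1.680) = 0.2443.
D = 13.77 × (0.5081 − 0.2443) + 2.37 × 0.2443 = 3.634 + 0.5789 = 4.213 mg/L.
DO = C_s − D = 9.38 − 4.213 = 5.167 mg/L.

DO ≈ 5.17 mg/L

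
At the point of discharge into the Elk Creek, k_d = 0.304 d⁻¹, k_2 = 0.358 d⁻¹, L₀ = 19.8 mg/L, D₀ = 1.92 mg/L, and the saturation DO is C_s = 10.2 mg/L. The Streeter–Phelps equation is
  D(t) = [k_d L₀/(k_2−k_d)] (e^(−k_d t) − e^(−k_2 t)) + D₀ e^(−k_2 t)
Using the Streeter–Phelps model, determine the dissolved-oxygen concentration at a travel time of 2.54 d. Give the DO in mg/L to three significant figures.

DO ≈ 2.83 mg/L

k_d L₀/(k_2−k_d) = 0.304×19.8/(0.358−0.304) = 6.019/0.05400 = 111.5 mg/L.
e^(−k_d t) = e^(−0.304×2.540) = 0.4620; e^(−k_2 t) = e^(−0.358×2.540) = 0.4028.
D = 111.5 × (0.4620 − 0.4028) + 1.92 × 0.4028 = 6.601 + 0.7734 = 7.374 mg/L.
DO = C_s − D = 10.2 − 7.374 = 2.826 mg/L.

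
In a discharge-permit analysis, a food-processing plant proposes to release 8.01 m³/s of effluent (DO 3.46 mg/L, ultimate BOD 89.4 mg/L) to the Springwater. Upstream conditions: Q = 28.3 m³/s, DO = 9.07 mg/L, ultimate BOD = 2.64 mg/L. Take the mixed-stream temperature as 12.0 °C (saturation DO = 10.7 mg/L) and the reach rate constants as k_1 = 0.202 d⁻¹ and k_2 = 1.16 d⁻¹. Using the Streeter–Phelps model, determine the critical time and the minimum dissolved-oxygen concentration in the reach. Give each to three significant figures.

t_c ≈ 0.802 d; minimum DO ≈ 7.47 mg/L

Mixed DO = (28.3×9.07 + 8.01×3.46)/(28.3+8.01) = 284.4/36.31 = 7.832 mg/L.
Mixed L₀ = (28.3×2.64 + 8.01×89.4)/(36.31) = 790.8/36.31 = 21.78 mg/L.
Initial deficit D₀ = C_s − DO₀ = 10.7 − 7.832 = 2.868 mg/L.
t_c = (1/0.9580) ln[(1.16/0.202)(1 − 2.868×0.9580/(0.202×21.78))] = 1.044 × ln(2.157) = 0.8023 d.
D_c = (0.202/1.16) × 21.78 × e^(−0.202×0.8023) = 0.1741 × 21.78 × 0.8504 = 3.225 mg/L.
Minimum DO = 10.7 − 3.225 = 7.475 mg/L.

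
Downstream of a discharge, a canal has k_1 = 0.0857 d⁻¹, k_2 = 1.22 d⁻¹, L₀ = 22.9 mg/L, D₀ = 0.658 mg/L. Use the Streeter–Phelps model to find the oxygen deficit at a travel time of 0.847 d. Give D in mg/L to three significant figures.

k_1 L₀/(k_2−k_1) = 0.0857×22.9/(1.22−0.0857) = 1.963/1.134 = 1.730 mg/L.
e^(−k_1 t) = e^(−0.0857×0.8470) = 0.9300; e^(−k_2 t) = e^(−1.22×0.8470) = 0.3558.
D = 1.730 × (0.9300 − 0.3558) + 0.658 × 0.3558 = 0.9934 + 0.2341 = 1.228 mg/L.

D ≈ 1.23 mg/L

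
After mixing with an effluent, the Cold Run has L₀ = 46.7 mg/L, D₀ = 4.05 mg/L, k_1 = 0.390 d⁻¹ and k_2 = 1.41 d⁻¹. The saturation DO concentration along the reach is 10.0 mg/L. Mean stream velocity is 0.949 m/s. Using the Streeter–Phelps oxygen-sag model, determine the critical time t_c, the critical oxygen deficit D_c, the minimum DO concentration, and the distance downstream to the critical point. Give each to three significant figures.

t_c ≈ 1.01 d; D_c ≈ 8.72 mg/L; min DO ≈ 1.28 mg/L; x_c ≈ 82.6 km

t_c = [1/(k_2−k_1)] ln[(k_2/k_1)(1 − D₀(k_2−k_1)/(k_1 L₀))]
= [1/(1.41−0.390)] ln[(1.41/0.390)(1 − 4.05×1.020/(0.390×46.7))]
= (1/1.020) ln[3.615 × 0.7732] = 0.9804 × ln(2.795) = 0.9804 × 1.028 = 1.008 d.
D_c = (k_1/k_2) L₀ e^(−k_1 t_c) = (0.390/1.41) × 46.7 × e^(−0.390×1.008) = 0.2766 × 46.7 × 0.6750 = 8.719 mg/L.
Minimum DO = C_s − D_c = 10.0 − 8.719 = 1.281 mg/L.
x_c = v t_c = 0.949 m/s × 1.008 d × 86400 s/d = 82630 m ≈ 82.6 km.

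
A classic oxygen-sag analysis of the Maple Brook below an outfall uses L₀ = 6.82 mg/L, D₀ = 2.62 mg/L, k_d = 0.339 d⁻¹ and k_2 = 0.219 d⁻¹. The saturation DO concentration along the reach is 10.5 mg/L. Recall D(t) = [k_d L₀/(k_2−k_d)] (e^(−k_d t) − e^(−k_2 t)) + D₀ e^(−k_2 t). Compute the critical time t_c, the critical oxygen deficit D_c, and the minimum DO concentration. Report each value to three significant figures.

t_c ≈ 2.58 d; D_c ≈ 4.40 mg/L; min DO ≈ 6.10 mg/L

t_c = [1/(k_2−k_d)] ln[(k_2/k_d)(1 − D₀(k_2−k_d)/(k_d L₀))]
= [1/(0.219−0.339)] ln[(0.219/0.339)(1 − 2.62×-0.1200/(0.339×6.82))]
= (1/-0.1200) ln[0.6460 × 1.136] = -8.333 × ln(0.7339) = -8.333 × -0.3094 = 2.579 d.
D_c = (k_d/k_2) L₀ e^(−k_d t_c) = (0.339/0.219) × 6.82 × e^(−0.339×2.579) = 1.548 × 6.82 × 0.4172 = 4.405 mg/L.
Minimum DO = C_s − D_c = 10.5 − 4.405 = 6.095 mg/L.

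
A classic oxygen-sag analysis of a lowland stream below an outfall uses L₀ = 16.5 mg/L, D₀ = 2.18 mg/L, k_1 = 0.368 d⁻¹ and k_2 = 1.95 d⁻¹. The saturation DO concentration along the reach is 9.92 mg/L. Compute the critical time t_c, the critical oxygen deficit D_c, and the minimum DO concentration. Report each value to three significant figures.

At the critical point dD/dt = 0, so k_1 L₀ e^(−k_1 t) = k_2 D. Substituting D(t) from the Streeter–Phelps equation and solving for t gives
t_c = ln[(k_2/k_1)(1 − D₀(k_2−k_1)/(k_1 L₀))] / (k_2−k_1).
Here k_2−k_1 = 1.582 d⁻¹ and 1 − D₀(k_2−k_1)/(k_1 L₀) = 1 − 2.18×1.582/(0.368×16.5) = 0.4320, so
t_c = ln(5.299 × 0.4320) / 1.582 = 0.8282 / 1.582 = 0.5235 d.
L(t_c) = L₀ e^(−k_1 t_c) = 16.5 × 0.8248 = 13.61 mg/L, and at the critical point k_2 D_c = k_1 L, so D_c = (0.368/1.95) × 13.61 = 2.568 mg/L.
Minimum DO = C_s − D_c = 9.92 − 2.568 = 7.352 mg/L.

t_c ≈ 0.524 d; D_c ≈ 2.57 mg/L; min DO ≈ 7.35 mg/L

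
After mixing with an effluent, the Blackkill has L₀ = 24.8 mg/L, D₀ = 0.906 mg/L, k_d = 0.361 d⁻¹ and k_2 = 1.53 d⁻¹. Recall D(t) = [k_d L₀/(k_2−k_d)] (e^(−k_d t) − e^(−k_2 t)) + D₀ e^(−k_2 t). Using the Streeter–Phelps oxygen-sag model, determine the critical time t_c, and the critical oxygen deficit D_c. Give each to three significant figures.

t_c ≈ 1.13 d; D_c ≈ 3.89 mg/L

With k_2/k_d = 4.238 and 1 − D₀(k_2−k_d)/(k_d L₀) = 0.8817,
t_c = ln(4.238 × 0.8817) / (1.53 − 0.361) = ln(3.737) / 1.169 = 1.318/1.169 = 1.128 d.
D_c = (k_d/k_2) L₀ e^(−k_d t_c) = (0.361/1.53) × 24.8 × e^(−0.361×1.128) = 0.2359 × 24.8 × 0.6656 = 3.895 mg/L.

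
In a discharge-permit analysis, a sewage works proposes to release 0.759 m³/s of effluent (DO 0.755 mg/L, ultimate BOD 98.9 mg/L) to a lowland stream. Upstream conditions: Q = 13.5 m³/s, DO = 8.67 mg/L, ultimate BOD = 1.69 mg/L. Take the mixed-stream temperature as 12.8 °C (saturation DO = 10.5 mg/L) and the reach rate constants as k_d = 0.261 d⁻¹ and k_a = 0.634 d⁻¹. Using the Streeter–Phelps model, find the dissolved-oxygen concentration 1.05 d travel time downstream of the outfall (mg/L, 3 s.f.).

DO ≈ 8.16 mg/L

Mixed DO = (13.5×8.67 + 0.759×0.755)/(13.5+0.759) = 117.6/14.26 = 8.249 mg/L.
Mixed L₀ = (13.5×1.69 + 0.759×98.9)/(14.26) = 97.88/14.26 = 6.864 mg/L.
Initial deficit D₀ = C_s − DO₀ = 10.5 − 8.249 = 2.251 mg/L.
D(1.05) = [0.261×6.864/(0.634−0.261)](e^(−0.261×1.05) − e^(−0.634×1.05)) + 2.251 e^(−0.634×1.05)
= 4.803 × (0.7603 − 0.5139) + 2.251 × 0.5139 = 2.340 mg/L.
DO = 10.5 − 2.340 = 8.160 mg/L.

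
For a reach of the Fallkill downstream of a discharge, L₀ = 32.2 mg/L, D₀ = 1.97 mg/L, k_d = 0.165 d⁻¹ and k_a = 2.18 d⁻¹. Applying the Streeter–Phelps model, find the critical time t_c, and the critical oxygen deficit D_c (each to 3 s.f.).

At the critical point dD/dt = 0, so k_d L₀ e^(−k_d t) = k_a D. Substituting D(t) from the Streeter–Phelps equation and solving for t gives
t_c = ln[(k_a/k_d)(1 − D₀(k_a−k_d)/(k_d L₀))] / (k_a−k_d).
Here k_a−k_d = 2.015 d⁻¹ and 1 − D₀(k_a−k_d)/(k_d L₀) = 1 − 1.97×2.015/(0.165×32.2) = 0.2529, so
t_c = ln(13.21 × 0.2529) / 2.015 = 1.206 / 2.015 = 0.5986 d.
D_c = (k_d/k_a) L₀ e^(−k_d t_c) = (0.165/2.18) × 32.2 × e^(−0.165×0.5986) = 0.07569 × 32.2 × 0.9059 = 2.208 mg/L.

t_c ≈ 0.599 d; D_c ≈ 2.21 mg/L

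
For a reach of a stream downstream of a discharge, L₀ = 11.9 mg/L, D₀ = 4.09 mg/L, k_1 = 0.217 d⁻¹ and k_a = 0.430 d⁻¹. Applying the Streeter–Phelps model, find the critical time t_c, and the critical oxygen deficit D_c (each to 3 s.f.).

t_c ≈ 1.28 d; D_c ≈ 4.55 mg/L

t_c = [1/(k_a−k_1)] ln[(k_a/k_1)(1 − D₀(k_a−k_1)/(k_1 L₀))]
= [1/(0.430−0.217)] ln[(0.430/0.217)(1 − 4.09×0.2130/(0.217×11.9))]
= (1/0.2130) ln[1.982 × 0.6626] = 4.695 × ln(1.313) = 4.695 × 0.2724 = 1.279 d.
D_c = (k_1/k_a) L₀ e^(−k_1 t_c) = (0.217/0.430) × 11.9 × e^(−0.217×1.279) = 0.5047 × 11.9 × 0.7577 = 4.550 mg/L.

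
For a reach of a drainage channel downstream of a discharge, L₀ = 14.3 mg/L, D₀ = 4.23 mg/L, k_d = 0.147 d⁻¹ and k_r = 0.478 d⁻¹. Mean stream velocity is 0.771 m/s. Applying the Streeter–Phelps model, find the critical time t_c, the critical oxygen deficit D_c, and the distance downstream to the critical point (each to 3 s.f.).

t_c = [1/(k_r−k_d)] ln[(k_r/k_d)(1 − D₀(k_r−k_d)/(k_d L₀))]
= [1/(0.478−0.147)] ln[(0.478/0.147)(1 − 4.23×0.3310/(0.147×14.3))]
= (1/0.3310) ln[3.252 × 0.3339] = 3.021 × ln(1.086) = 3.021 × 0.08238 = 0.2489 d.
D_c = (k_d/k_r) L₀ e^(−k_d t_c) = (0.147/0.478) × 14.3 × e^(−0.147×0.2489) = 0.3075 × 14.3 × 0.9641 = 4.240 mg/L.
x_c = v t_c = 0.771 m/s × 0.2489 d × 86400 s/d = 16580 m ≈ 16.6 km.

t_c ≈ 0.249 d; D_c ≈ 4.24 mg/L; x_c ≈ 16.6 km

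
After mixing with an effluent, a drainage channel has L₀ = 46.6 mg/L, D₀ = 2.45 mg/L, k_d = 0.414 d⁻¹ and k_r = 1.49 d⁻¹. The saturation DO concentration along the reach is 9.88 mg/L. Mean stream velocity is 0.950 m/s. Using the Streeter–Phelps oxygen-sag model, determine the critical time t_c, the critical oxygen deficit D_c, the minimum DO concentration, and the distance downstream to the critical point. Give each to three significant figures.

t_c = [1/(k_r−k_d)] ln[(k_r/k_d)(1 − D₀(k_r−k_d)/(k_d L₀))]
= [1/(1.49−0.414)] ln[(1.49/0.414)(1 − 2.45×1.076/(0.414×46.6))]
= (1/1.076) ln[3.599 × 0.8634] = 0.9294 × ln(3.107) = 0.9294 × 1.134 = 1.054 d.
D_c = (k_d/k_r) L₀ e^(−k_d t_c) = (0.414/1.49) × 46.6 × e^(−0.414×1.054) = 0.2779 × 46.6 × 0.6465 = 8.371 mg/L.
Minimum DO = C_s − D_c = 9.88 − 8.371 = 1.509 mg/L.
x_c = v t_c = 0.950 m/s × 1.054 d × 86400 s/d = 86480 m ≈ 86.5 km.

t_c ≈ 1.05 d; D_c ≈ 8.37 mg/L; min DO ≈ 1.51 mg/L; x_c ≈ 86.5 km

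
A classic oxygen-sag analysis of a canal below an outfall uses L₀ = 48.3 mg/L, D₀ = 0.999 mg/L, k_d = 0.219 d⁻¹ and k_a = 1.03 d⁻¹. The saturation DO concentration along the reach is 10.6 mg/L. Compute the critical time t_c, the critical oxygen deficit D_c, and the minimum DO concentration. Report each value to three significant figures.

t_c = [1/(k_a−k_d)] ln[(k_a/k_d)(1 − D₀(k_a−k_d)/(k_d L₀))]
= [1/(1.03−0.219)] ln[(1.03/0.219)(1 − 0.999×0.8110/(0.219×48.3))]
= (1/0.8110) ln[4.703 × 0.9234] = 1.233 × ln(4.343) = 1.233 × 1.469 = 1.811 d.
L(t_c) = L₀ e^(−k_d t_c) = 48.3 × 0.6726 = 32.49 mg/L, and at the critical point k_a D_c = k_d L, so D_c = (0.219/1.03) × 32.49 = 6.908 mg/L.
Minimum DO = C_s − D_c = 10.6 − 6.908 = 3.692 mg/L.

t_c ≈ 1.81 d; D_c ≈ 6.91 mg/L; min DO ≈ 3.69 mg/L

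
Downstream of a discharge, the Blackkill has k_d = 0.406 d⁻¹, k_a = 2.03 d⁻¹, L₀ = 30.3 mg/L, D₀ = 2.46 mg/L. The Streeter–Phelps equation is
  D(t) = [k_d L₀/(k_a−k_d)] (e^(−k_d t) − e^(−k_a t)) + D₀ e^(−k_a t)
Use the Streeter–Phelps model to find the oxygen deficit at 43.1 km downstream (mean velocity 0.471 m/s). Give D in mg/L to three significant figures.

D ≈ 4.33 mg/L

Travel time t = x/v = 43.1 km / (0.471 m/s) = 43100 m / 0.471 m/s = 91510 s = 1.059 d.
k_d L₀/(k_a−k_d) = 0.406×30.3/(2.03−0.406) = 12.30/1.624 = 7.575 mg/L.
e^(−k_d t) = e^(−0.406×1.059) = 0.6505; e^(−k_a t) = e^(−2.03×1.059) = 0.1165.
D = 7.575 × (0.6505 − 0.1165) + 2.46 × 0.1165 = 4.045 + 0.2866 = 4.332 mg/L.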